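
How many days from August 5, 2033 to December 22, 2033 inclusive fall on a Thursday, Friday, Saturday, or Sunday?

80

August 5, 2033 is a Friday.
The range spans 140 days (inclusive of both endpoints).
140 = 7 × 20, so the span is exactly 20 full weeks.
Each full week contributes 4 days from the set (Thu, Fri, Sat, Sun): 20 × 4 = 80.
Total: 80.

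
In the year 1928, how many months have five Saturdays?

4

A month has five Saturdays exactly when Saturday falls within its first (length − 28) days.
Jan: 31 days, starts Sun → 5 of Sun, Mon, Tue
Feb: 29 days, starts Wed → 5 of Wed
Mar: 31 days, starts Thu → 5 of Thu, Fri, Sat ✓
Apr: 30 days, starts Sun → 5 of Sun, Mon
May: 31 days, starts Tue → 5 of Tue, Wed, Thu
Jun: 30 days, starts Fri → 5 of Fri, Sat ✓
Jul: 31 days, starts Sun → 5 of Sun, Mon, Tue
Aug: 31 days, starts Wed → 5 of Wed, Thu, Fri
Sep: 30 days, starts Sat → 5 of Sat, Sun ✓
Oct: 31 days, starts Mon → 5 of Mon, Tue, Wed
Nov: 30 days, starts Thu → 5 of Thu, Fri
Dec: 31 days, starts Sat → 5 of Sat, Sun, Mon ✓
Months with five Saturdays: Mar, Jun, Sep, Dec.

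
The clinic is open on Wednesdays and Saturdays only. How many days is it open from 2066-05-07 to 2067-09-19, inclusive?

143

2066-05-07 is a Friday.
From 2066-05-07 to 2067-09-19 is 501 days inclusive.
501 = 7 × 71 + 4, so there are 71 full weeks plus 4 extra days.
Each full week contributes 2 days from the set (Wed, Sat): 71 × 2 = 142.
The 4 extra days are Friday, Saturday, Sunday, Monday — 1 of them qualifies.
Total: 142 + 1 = 143.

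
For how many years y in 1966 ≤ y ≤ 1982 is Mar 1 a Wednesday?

3

Day of week of March 1 in each year:
1966: Tue, 1967: Wed ✓, 1968: Fri, 1969: Sat, 1970: Sun, 1971: Mon, 1972: Wed ✓, 1973: Thu, 1974: Fri, 1975: Sat, 1976: Mon, 1977: Tue, 1978: Wed ✓, 1979: Thu, 1980: Sat, 1981: Sun, 1982: Mon
Wednesdays: 1967, 1972, 1978.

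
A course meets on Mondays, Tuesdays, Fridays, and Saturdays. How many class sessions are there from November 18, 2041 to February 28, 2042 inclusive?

59

November 18, 2041 is a Monday.
The range spans 103 days (inclusive of both endpoints).
103 = 7 × 14 + 5, so there are 14 full weeks plus 5 extra days.
Each full week contributes 4 days from the set (Mon, Tue, Fri, Sat): 14 × 4 = 56.
The 5 extra days are Mon, Tue, Wed, Thu, Fri — 3 of them qualify.
Total: 56 + 3 = 59.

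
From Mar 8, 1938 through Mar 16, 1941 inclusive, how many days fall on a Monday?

157

Mar 8, 1938 is a Tuesday.
That's 1105 days from start to end, counting both.
1105 = 7 × 157 + 6, so there are 157 full weeks plus 6 extra days.
Each full week contributes one Monday: 157 so far.
The 6 extra days are Tue, Wed, Thu, Fri, Sat, Sun — none qualify.
Total: 157 + 0 = 157.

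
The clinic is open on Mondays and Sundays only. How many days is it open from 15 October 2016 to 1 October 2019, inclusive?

310

15 October 2016 is a Saturday.
That's 1082 days from start to end, counting both.
1082 = 7 × 154 + 4, so there are 154 full weeks plus 4 extra days.
Each full week contributes 2 days from the set (Mon, Sun): 154 × 2 = 308.
The 4 extra days are Saturday, Sunday, Monday, Tuesday — 2 of them qualify.
Total: 308 + 2 = 310.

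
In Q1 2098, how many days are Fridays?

2098-01-01 is a Wednesday.
From 2098-01-01 to 2098-03-31 is 90 days inclusive.
90 = 7 × 12 + 6, so there are 12 full weeks plus 6 extra days.
Each full week contributes one Friday: 12 so far.
The 6 extra days are Wednesday, Thursday, Friday, Saturday, Sunday, Monday — 1 of them qualifies.
Total: 12 + 1 = 13.

13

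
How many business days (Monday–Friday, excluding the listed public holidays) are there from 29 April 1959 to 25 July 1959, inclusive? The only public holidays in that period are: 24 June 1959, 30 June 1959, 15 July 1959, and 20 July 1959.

29 April 1959 is a Wednesday.
From 29 April 1959 to 25 July 1959 is 88 days inclusive.
88 = 7 × 12 + 4, so there are 12 full weeks plus 4 extra days.
Each full week contributes 5 weekdays (Mon–Fri): 12 × 5 = 60.
The 4 extra days are Wednesday, Thursday, Friday, Saturday — 3 of them qualify.
Total: 60 + 3 = 63.
Holidays: 24 June 1959 (Wed); 30 June 1959 (Tue); 15 July 1959 (Wed); 20 July 1959 (Mon).
All 4 holidays fall on weekdays, so subtract 4.
Business days: 63 − 4 = 59.

59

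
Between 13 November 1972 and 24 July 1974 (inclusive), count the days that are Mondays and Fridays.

177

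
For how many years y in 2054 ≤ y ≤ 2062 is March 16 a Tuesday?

Day of week of March 16 in each year:
2054: Mon, 2055: Tue ✓, 2056: Thu, 2057: Fri, 2058: Sat, 2059: Sun, 2060: Tue ✓, 2061: Wed, 2062: Thu
Tuesdays: 2055, 2060.

2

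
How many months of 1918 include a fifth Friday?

A month has five Fridays exactly when Friday falls within its first (length − 28) days.
Jan: 31 days, starts Tue → 5 of Tue, Wed, Thu
Feb: 28 days, starts Fri → 5 of (none)
Mar: 31 days, starts Fri → 5 of Fri, Sat, Sun ✓
Apr: 30 days, starts Mon → 5 of Mon, Tue
May: 31 days, starts Wed → 5 of Wed, Thu, Fri ✓
Jun: 30 days, starts Sat → 5 of Sat, Sun
Jul: 31 days, starts Mon → 5 of Mon, Tue, Wed
Aug: 31 days, starts Thu → 5 of Thu, Fri, Sat ✓
Sep: 30 days, starts Sun → 5 of Sun, Mon
Oct: 31 days, starts Tue → 5 of Tue, Wed, Thu
Nov: 30 days, starts Fri → 5 of Fri, Sat ✓
Dec: 31 days, starts Sun → 5 of Sun, Mon, Tue
Months with five Fridays: Mar, May, Aug, Nov.

4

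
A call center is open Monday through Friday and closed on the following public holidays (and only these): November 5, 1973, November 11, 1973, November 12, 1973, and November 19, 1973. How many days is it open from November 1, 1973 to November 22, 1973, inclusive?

13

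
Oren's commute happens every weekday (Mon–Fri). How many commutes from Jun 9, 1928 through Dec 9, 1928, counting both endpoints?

Jun 9, 1928 is a Saturday.
The range spans 184 days (inclusive of both endpoints).
184 = 7 × 26 + 2, so there are 26 full weeks plus 2 extra days.
Each full week contributes 5 weekdays (Mon–Fri): 26 × 5 = 130.
The 2 extra days are Saturday, Sunday — none qualify.
Total: 130 + 0 = 130.

130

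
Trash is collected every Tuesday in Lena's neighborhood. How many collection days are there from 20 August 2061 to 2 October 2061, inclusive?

6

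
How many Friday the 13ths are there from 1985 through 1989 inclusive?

Friday-the-13ths by year:
1985: Sep, Dec
1986: Jun
1987: Feb, Mar, Nov
1988: May
1989: Jan, Oct

9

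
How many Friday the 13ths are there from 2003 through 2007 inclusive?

Friday-the-13ths by year:
2003: Jun
2004: Feb, Aug
2005: May
2006: Jan, Oct
2007: Apr, Jul

8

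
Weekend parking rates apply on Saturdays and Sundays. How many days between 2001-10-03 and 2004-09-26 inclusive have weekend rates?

312

2001-10-03 is a Wednesday.
The range spans 1090 days (inclusive of both endpoints).
1090 = 7 × 155 + 5, so there are 155 full weeks plus 5 extra days.
Each full week contributes 2 weekend days (Sat, Sun): 155 × 2 = 310.
The 5 extra days are Wednesday, Thursday, Friday, Saturday, Sunday — 2 of them qualify.
Total: 310 + 2 = 312.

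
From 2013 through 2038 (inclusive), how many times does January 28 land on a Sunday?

4

Day of week of January 28 in each year:
2013: Mon, 2014: Tue, 2015: Wed, 2016: Thu, 2017: Sat, 2018: Sun ✓, 2019: Mon, 2020: Tue, 2021: Thu, 2022: Fri, 2023: Sat, 2024: Sun ✓, 2025: Tue, 2026: Wed, 2027: Thu, 2028: Fri, 2029: Sun ✓, 2030: Mon, 2031: Tue, 2032: Wed, 2033: Fri, 2034: Sat, 2035: Sun ✓, 2036: Mon, 2037: Wed, 2038: Thu
Sundays: 2018, 2024, 2029, 2035.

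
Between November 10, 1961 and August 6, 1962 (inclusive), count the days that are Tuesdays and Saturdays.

November 10, 1961 is a Friday.
The range spans 270 days (inclusive of both endpoints).
270 = 7 × 38 + 4, so there are 38 full weeks plus 4 extra days.
Each full week contributes 2 days from the set (Tue, Sat): 38 × 2 = 76.
The 4 extra days are Fri, Sat, Sun, Mon — 1 of them qualifies.
Total: 76 + 1 = 77.

77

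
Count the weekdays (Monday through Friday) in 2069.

2069-01-01 is a Tuesday.
From 2069-01-01 to 2069-12-31 is 365 days inclusive.
365 = 7 × 52 + 1, so there are 52 full weeks plus 1 extra day.
Each full week contributes 5 weekdays (Mon–Fri): 52 × 5 = 260.
The 1 extra day is Tuesday — 1 of them qualifies.
Total: 260 + 1 = 261.

261 weekdays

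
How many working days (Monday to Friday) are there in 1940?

1 January 1940 is a Monday.
That's 366 days from start to end, counting both.
366 = 7 × 52 + 2, so there are 52 full weeks plus 2 extra days.
Each full week contributes 5 weekdays (Mon–Fri): 52 × 5 = 260.
The 2 extra days are Monday, Tuesday — 2 of them qualify.
Total: 260 + 2 = 262.

262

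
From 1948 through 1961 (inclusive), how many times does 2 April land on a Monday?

2

Day of week of April 2 in each year:
1948: Fri, 1949: Sat, 1950: Sun, 1951: Mon ✓, 1952: Wed, 1953: Thu, 1954: Fri, 1955: Sat, 1956: Mon ✓, 1957: Tue, 1958: Wed, 1959: Thu, 1960: Sat, 1961: Sun
Mondays: 1951, 1956.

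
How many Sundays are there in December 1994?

1994-12-01 is a Thursday.
The range spans 31 days (inclusive of both endpoints).
31 = 7 × 4 + 3, so there are 4 full weeks plus 3 extra days.
Each full week contributes one Sunday: 4 so far.
The 3 extra days are Thu, Fri, Sat — none qualify.
Total: 4 + 0 = 4.

4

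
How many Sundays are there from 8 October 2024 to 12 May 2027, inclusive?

135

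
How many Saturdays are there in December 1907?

1 December 1907 is a Sunday.
That's 31 days from start to end, counting both.
31 = 7 × 4 + 3, so there are 4 full weeks plus 3 extra days.
Each full week contributes one Saturday: 4 so far.
The 3 extra days are Sun, Mon, Tue — none qualify.
Total: 4 + 0 = 4.

4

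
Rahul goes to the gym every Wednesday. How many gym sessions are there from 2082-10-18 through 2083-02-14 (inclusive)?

17 Wednesdays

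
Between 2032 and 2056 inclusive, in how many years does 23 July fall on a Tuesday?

Day of week of July 23 in each year:
2032: Fri, 2033: Sat, 2034: Sun, 2035: Mon, 2036: Wed, 2037: Thu, 2038: Fri, 2039: Sat, 2040: Mon, 2041: Tue ✓, 2042: Wed, 2043: Thu, 2044: Sat, 2045: Sun, 2046: Mon, 2047: Tue ✓, 2048: Thu, 2049: Fri, 2050: Sat, 2051: Sun, 2052: Tue ✓, 2053: Wed, 2054: Thu, 2055: Fri, 2056: Sun
Tuesdays: 2041, 2047, 2052.

3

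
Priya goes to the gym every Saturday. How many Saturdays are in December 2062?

5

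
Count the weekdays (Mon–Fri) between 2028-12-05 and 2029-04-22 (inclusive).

99

2028-12-05 is a Tuesday.
That's 139 days from start to end, counting both.
139 = 7 × 19 + 6, so there are 19 full weeks plus 6 extra days.
Each full week contributes 5 weekdays (Mon–Fri): 19 × 5 = 95.
The 6 extra days are Tuesday, Wednesday, Thursday, Friday, Saturday, Sunday — 4 of them qualify.
Total: 95 + 4 = 99.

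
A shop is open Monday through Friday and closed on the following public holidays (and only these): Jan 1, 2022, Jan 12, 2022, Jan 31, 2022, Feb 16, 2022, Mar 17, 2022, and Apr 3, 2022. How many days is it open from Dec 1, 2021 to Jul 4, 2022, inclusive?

150 business days

Dec 1, 2021 is a Wednesday.
From Dec 1, 2021 to Jul 4, 2022 is 216 days inclusive.
216 = 7 × 30 + 6, so there are 30 full weeks plus 6 extra days.
Each full week contributes 5 weekdays (Mon–Fri): 30 × 5 = 150.
The 6 extra days are Wed, Thu, Fri, Sat, Sun, Mon — 4 of them qualify.
Total: 150 + 4 = 154.
Holidays: Jan 1, 2022 (Sat); Jan 12, 2022 (Wed); Jan 31, 2022 (Mon); Feb 16, 2022 (Wed); Mar 17, 2022 (Thu); Apr 3, 2022 (Sun).
4 of the 6 holidays fall on weekdays; the rest are weekends and were already excluded.
Business days: 154 − 4 = 150.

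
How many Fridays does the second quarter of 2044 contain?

13

April 1, 2044 is a Friday.
The range spans 91 days (inclusive of both endpoints).
91 = 7 × 13, so the span is exactly 13 full weeks.
Each full week contributes one Friday: 13 so far.
Total: 13.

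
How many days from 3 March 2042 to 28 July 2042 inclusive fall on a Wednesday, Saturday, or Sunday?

3 March 2042 is a Monday.
From 3 March 2042 to 28 July 2042 is 148 days inclusive.
148 = 7 × 21 + 1, so there are 21 full weeks plus 1 extra day.
Each full week contributes 3 days from the set (Wed, Sat, Sun): 21 × 3 = 63.
The 1 extra day is Mon — none qualify.
Total: 63 + 0 = 63.

63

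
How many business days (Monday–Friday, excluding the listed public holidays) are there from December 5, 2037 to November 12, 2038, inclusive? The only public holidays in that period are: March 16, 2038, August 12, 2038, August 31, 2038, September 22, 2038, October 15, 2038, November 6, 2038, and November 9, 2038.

239

December 5, 2037 is a Saturday.
The range spans 343 days (inclusive of both endpoints).
343 = 7 × 49, so the span is exactly 49 full weeks.
Each full week contributes 5 weekdays (Mon–Fri): 49 × 5 = 245.
Total: 245.
Holidays: March 16, 2038 (Tue); August 12, 2038 (Thu); August 31, 2038 (Tue); September 22, 2038 (Wed); October 15, 2038 (Fri); November 6, 2038 (Sat); November 9, 2038 (Tue).
6 of the 7 holidays fall on weekdays; the rest are weekends and were already excluded.
Business days: 245 − 6 = 239.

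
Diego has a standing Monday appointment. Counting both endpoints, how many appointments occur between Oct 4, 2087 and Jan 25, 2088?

Oct 4, 2087 is a Saturday.
From Oct 4, 2087 to Jan 25, 2088 is 114 days inclusive.
114 = 7 × 16 + 2, so there are 16 full weeks plus 2 extra days.
Each full week contributes one Monday: 16 so far.
The 2 extra days are Sat, Sun — none qualify.
Total: 16 + 0 = 16.

16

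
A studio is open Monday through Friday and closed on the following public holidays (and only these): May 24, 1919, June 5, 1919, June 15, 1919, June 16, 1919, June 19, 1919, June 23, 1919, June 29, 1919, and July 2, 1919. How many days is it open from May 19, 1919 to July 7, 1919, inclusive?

31 business days

May 19, 1919 is a Monday.
That's 50 days from start to end, counting both.
50 = 7 × 7 + 1, so there are 7 full weeks plus 1 extra day.
Each full week contributes 5 weekdays (Mon–Fri): 7 × 5 = 35.
The 1 extra day is Mon — 1 of them qualifies.
Total: 35 + 1 = 36.
Holidays: May 24, 1919 (Sat); June 5, 1919 (Thu); June 15, 1919 (Sun); June 16, 1919 (Mon); June 19, 1919 (Thu); June 23, 1919 (Mon); June 29, 1919 (Sun); July 2, 1919 (Wed).
5 of the 8 holidays fall on weekdays; the rest are weekends and were already excluded.
Business days: 36 − 5 = 31.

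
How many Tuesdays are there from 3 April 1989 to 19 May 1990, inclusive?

59 Tuesdays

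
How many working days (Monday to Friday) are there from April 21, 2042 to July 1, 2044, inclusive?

April 21, 2042 is a Monday.
The range spans 803 days (inclusive of both endpoints).
803 = 7 × 114 + 5, so there are 114 full weeks plus 5 extra days.
Each full week contributes 5 weekdays (Mon–Fri): 114 × 5 = 570.
The 5 extra days are Mon, Tue, Wed, Thu, Fri — 5 of them qualify.
Total: 570 + 5 = 575.

575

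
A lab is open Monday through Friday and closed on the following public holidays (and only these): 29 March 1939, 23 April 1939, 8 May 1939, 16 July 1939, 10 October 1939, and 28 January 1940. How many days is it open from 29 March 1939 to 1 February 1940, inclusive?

219 business days

29 March 1939 is a Wednesday.
The range spans 310 days (inclusive of both endpoints).
310 = 7 × 44 + 2, so there are 44 full weeks plus 2 extra days.
Each full week contributes 5 weekdays (Mon–Fri): 44 × 5 = 220.
The 2 extra days are Wednesday, Thursday — 2 of them qualify.
Total: 220 + 2 = 222.
Holidays: 29 March 1939 (Wed); 23 April 1939 (Sun); 8 May 1939 (Mon); 16 July 1939 (Sun); 10 October 1939 (Tue); 28 January 1940 (Sun).
3 of the 6 holidays fall on weekdays; the rest are weekends and were already excluded.
Business days: 222 − 3 = 219.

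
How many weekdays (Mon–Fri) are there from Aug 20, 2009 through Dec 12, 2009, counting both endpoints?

Aug 20, 2009 is a Thursday.
The range spans 115 days (inclusive of both endpoints).
115 = 7 × 16 + 3, so there are 16 full weeks plus 3 extra days.
Each full week contributes 5 weekdays (Mon–Fri): 16 × 5 = 80.
The 3 extra days are Thursday, Friday, Saturday — 2 of them qualify.
Total: 80 + 2 = 82.

82 weekdays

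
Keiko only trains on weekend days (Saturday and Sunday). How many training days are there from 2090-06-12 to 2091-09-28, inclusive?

134

2090-06-12 is a Monday.
From 2090-06-12 to 2091-09-28 is 474 days inclusive.
474 = 7 × 67 + 5, so there are 67 full weeks plus 5 extra days.
Each full week contributes 2 weekend days (Sat, Sun): 67 × 2 = 134.
The 5 extra days are Mon, Tue, Wed, Thu, Fri — none qualify.
Total: 134 + 0 = 134.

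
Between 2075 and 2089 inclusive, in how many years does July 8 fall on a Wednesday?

2

Day of week of July 8 in each year:
2075: Mon, 2076: Wed ✓, 2077: Thu, 2078: Fri, 2079: Sat, 2080: Mon, 2081: Tue, 2082: Wed ✓, 2083: Thu, 2084: Sat, 2085: Sun, 2086: Mon, 2087: Tue, 2088: Thu, 2089: Fri
Wednesdays: 2076, 2082.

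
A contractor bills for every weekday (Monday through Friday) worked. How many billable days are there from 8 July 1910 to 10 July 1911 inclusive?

262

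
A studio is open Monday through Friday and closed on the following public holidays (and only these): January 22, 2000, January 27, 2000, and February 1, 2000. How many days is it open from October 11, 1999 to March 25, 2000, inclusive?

October 11, 1999 is a Monday.
From October 11, 1999 to March 25, 2000 is 167 days inclusive.
167 = 7 × 23 + 6, so there are 23 full weeks plus 6 extra days.
Each full week contributes 5 weekdays (Mon–Fri): 23 × 5 = 115.
The 6 extra days are Monday, Tuesday, Wednesday, Thursday, Friday, Saturday — 5 of them qualify.
Total: 115 + 5 = 120.
Holidays: January 22, 2000 (Sat); January 27, 2000 (Thu); February 1, 2000 (Tue).
2 of the 3 holidays fall on weekdays; the rest are weekends and were already excluded.
Business days: 120 − 2 = 118.

118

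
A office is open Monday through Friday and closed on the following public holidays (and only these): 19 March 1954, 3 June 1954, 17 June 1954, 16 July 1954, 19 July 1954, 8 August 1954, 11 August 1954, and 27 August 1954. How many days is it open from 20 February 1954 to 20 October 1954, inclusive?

166

20 February 1954 is a Saturday.
That's 243 days from start to end, counting both.
243 = 7 × 34 + 5, so there are 34 full weeks plus 5 extra days.
Each full week contributes 5 weekdays (Mon–Fri): 34 × 5 = 170.
The 5 extra days are Saturday, Sunday, Monday, Tuesday, Wednesday — 3 of them qualify.
Total: 170 + 3 = 173.
Holidays: 19 March 1954 (Fri); 3 June 1954 (Thu); 17 June 1954 (Thu); 16 July 1954 (Fri); 19 July 1954 (Mon); 8 August 1954 (Sun); 11 August 1954 (Wed); 27 August 1954 (Fri).
7 of the 8 holidays fall on weekdays; the rest are weekends and were already excluded.
Business days: 173 − 7 = 166.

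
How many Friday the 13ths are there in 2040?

3

The 13th falls on a Friday when the month's 13th has weekday Fri.
Jan 13 is Fri ✓; Feb 13 is Mon; Mar 13 is Tue; Apr 13 is Fri ✓; May 13 is Sun; Jun 13 is Wed; Jul 13 is Fri ✓; Aug 13 is Mon; Sep 13 is Thu; Oct 13 is Sat; Nov 13 is Tue; Dec 13 is Thu.
Friday the 13ths: Jan, Apr, Jul.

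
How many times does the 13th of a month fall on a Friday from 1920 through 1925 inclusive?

11

Friday-the-13ths by year:
1920: Feb, Aug
1921: May
1922: Jan, Oct
1923: Apr, Jul
1924: Jun
1925: Feb, Mar, Nov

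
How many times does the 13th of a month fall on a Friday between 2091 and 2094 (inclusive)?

Friday-the-13ths by year:
2091: Apr, Jul
2092: Jun
2093: Feb, Mar, Nov
2094: Aug

7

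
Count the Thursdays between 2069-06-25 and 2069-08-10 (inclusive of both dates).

2069-06-25 is a Tuesday.
That's 47 days from start to end, counting both.
47 = 7 × 6 + 5, so there are 6 full weeks plus 5 extra days.
Each full week contributes one Thursday: 6 so far.
The 5 extra days are Tue, Wed, Thu, Fri, Sat — 1 of them qualifies.
Total: 6 + 1 = 7.

7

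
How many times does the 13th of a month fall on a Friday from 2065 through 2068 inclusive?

Friday-the-13ths by year:
2065: Feb, Mar, Nov
2066: Aug
2067: May
2068: Jan, Apr, Jul

8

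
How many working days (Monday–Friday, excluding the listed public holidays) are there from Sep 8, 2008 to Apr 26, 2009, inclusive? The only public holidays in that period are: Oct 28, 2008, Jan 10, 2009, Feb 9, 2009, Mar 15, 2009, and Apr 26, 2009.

163 working days

Sep 8, 2008 is a Monday.
The range spans 231 days (inclusive of both endpoints).
231 = 7 × 33, so the span is exactly 33 full weeks.
Each full week contributes 5 weekdays (Mon–Fri): 33 × 5 = 165.
Total: 165.
Holidays: Oct 28, 2008 (Tue); Jan 10, 2009 (Sat); Feb 9, 2009 (Mon); Mar 15, 2009 (Sun); Apr 26, 2009 (Sun).
2 of the 5 holidays fall on weekdays; the rest are weekends and were already excluded.
Business days: 165 − 2 = 163.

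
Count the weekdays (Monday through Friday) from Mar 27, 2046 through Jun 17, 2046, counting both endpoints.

Mar 27, 2046 is a Tuesday.
That's 83 days from start to end, counting both.
83 = 7 × 11 + 6, so there are 11 full weeks plus 6 extra days.
Each full week contributes 5 weekdays (Mon–Fri): 11 × 5 = 55.
The 6 extra days are Tuesday, Wednesday, Thursday, Friday, Saturday, Sunday — 4 of them qualify.
Total: 55 + 4 = 59.

59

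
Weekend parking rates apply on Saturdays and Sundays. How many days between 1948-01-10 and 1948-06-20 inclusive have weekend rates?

48

1948-01-10 is a Saturday.
The range spans 163 days (inclusive of both endpoints).
163 = 7 × 23 + 2, so there are 23 full weeks plus 2 extra days.
Each full week contributes 2 weekend days (Sat, Sun): 23 × 2 = 46.
The 2 extra days are Saturday, Sunday — 2 of them qualify.
Total: 46 + 2 = 48.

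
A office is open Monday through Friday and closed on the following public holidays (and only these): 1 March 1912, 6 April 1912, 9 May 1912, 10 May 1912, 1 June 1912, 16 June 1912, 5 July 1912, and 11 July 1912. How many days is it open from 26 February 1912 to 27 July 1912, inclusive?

26 February 1912 is a Monday.
From 26 February 1912 to 27 July 1912 is 153 days inclusive.
153 = 7 × 21 + 6, so there are 21 full weeks plus 6 extra days.
Each full week contributes 5 weekdays (Mon–Fri): 21 × 5 = 105.
The 6 extra days are Mon, Tue, Wed, Thu, Fri, Sat — 5 of them qualify.
Total: 105 + 5 = 110.
Holidays: 1 March 1912 (Fri); 6 April 1912 (Sat); 9 May 1912 (Thu); 10 May 1912 (Fri); 1 June 1912 (Sat); 16 June 1912 (Sun); 5 July 1912 (Fri); 11 July 1912 (Thu).
5 of the 8 holidays fall on weekdays; the rest are weekends and were already excluded.
Business days: 110 − 5 = 105.

105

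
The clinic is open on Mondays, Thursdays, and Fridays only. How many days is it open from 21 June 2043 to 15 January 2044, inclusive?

90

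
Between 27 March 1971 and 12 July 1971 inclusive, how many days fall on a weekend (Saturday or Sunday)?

32

27 March 1971 is a Saturday.
From 27 March 1971 to 12 July 1971 is 108 days inclusive.
108 = 7 × 15 + 3, so there are 15 full weeks plus 3 extra days.
Each full week contributes 2 weekend days (Sat, Sun): 15 × 2 = 30.
The 3 extra days are Saturday, Sunday, Monday — 2 of them qualify.
Total: 30 + 2 = 32.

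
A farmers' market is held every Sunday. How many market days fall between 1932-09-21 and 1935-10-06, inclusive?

1932-09-21 is a Wednesday.
The range spans 1111 days (inclusive of both endpoints).
1111 = 7 × 158 + 5, so there are 158 full weeks plus 5 extra days.
Each full week contributes one Sunday: 158 so far.
The 5 extra days are Wed, Thu, Fri, Sat, Sun — 1 of them qualifies.
Total: 158 + 1 = 159.

159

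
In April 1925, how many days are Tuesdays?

Apr 1, 1925 is a Wednesday.
The range spans 30 days (inclusive of both endpoints).
30 = 7 × 4 + 2, so there are 4 full weeks plus 2 extra days.
Each full week contributes one Tuesday: 4 so far.
The 2 extra days are Wed, Thu — none qualify.
Total: 4 + 0 = 4.

4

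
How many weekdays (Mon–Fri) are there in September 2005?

Sep 1, 2005 is a Thursday.
That's 30 days from start to end, counting both.
30 = 7 × 4 + 2, so there are 4 full weeks plus 2 extra days.
Each full week contributes 5 weekdays (Mon–Fri): 4 × 5 = 20.
The 2 extra days are Thu, Fri — 2 of them qualify.
Total: 20 + 2 = 22.

22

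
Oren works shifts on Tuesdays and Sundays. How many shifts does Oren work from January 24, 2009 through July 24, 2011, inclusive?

January 24, 2009 is a Saturday.
From January 24, 2009 to July 24, 2011 is 912 days inclusive.
912 = 7 × 130 + 2, so there are 130 full weeks plus 2 extra days.
Each full week contributes 2 days from the set (Tue, Sun): 130 × 2 = 260.
The 2 extra days are Sat, Sun — 1 of them qualifies.
Total: 260 + 1 = 261.

261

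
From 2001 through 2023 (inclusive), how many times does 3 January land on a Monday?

3

Day of week of January 3 in each year:
2001: Wed, 2002: Thu, 2003: Fri, 2004: Sat, 2005: Mon ✓, 2006: Tue, 2007: Wed, 2008: Thu, 2009: Sat, 2010: Sun, 2011: Mon ✓, 2012: Tue, 2013: Thu, 2014: Fri, 2015: Sat, 2016: Sun, 2017: Tue, 2018: Wed, 2019: Thu, 2020: Fri, 2021: Sun, 2022: Mon ✓, 2023: Tue
Mondays: 2005, 2011, 2022.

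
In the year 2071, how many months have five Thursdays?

5

A month has five Thursdays exactly when Thursday falls within its first (length − 28) days.
Jan: 31 days, starts Thu → 5 of Thu, Fri, Sat ✓
Feb: 28 days, starts Sun → 5 of (none)
Mar: 31 days, starts Sun → 5 of Sun, Mon, Tue
Apr: 30 days, starts Wed → 5 of Wed, Thu ✓
May: 31 days, starts Fri → 5 of Fri, Sat, Sun
Jun: 30 days, starts Mon → 5 of Mon, Tue
Jul: 31 days, starts Wed → 5 of Wed, Thu, Fri ✓
Aug: 31 days, starts Sat → 5 of Sat, Sun, Mon
Sep: 30 days, starts Tue → 5 of Tue, Wed
Oct: 31 days, starts Thu → 5 of Thu, Fri, Sat ✓
Nov: 30 days, starts Sun → 5 of Sun, Mon
Dec: 31 days, starts Tue → 5 of Tue, Wed, Thu ✓
Months with five Thursdays: Jan, Apr, Jul, Oct, Dec.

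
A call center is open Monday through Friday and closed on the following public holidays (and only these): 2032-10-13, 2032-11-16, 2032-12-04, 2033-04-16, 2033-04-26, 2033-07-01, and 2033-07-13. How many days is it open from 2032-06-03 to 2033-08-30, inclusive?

2032-06-03 is a Thursday.
The range spans 454 days (inclusive of both endpoints).
454 = 7 × 64 + 6, so there are 64 full weeks plus 6 extra days.
Each full week contributes 5 weekdays (Mon–Fri): 64 × 5 = 320.
The 6 extra days are Thu, Fri, Sat, Sun, Mon, Tue — 4 of them qualify.
Total: 320 + 4 = 324.
Holidays: 2032-10-13 (Wed); 2032-11-16 (Tue); 2032-12-04 (Sat); 2033-04-16 (Sat); 2033-04-26 (Tue); 2033-07-01 (Fri); 2033-07-13 (Wed).
5 of the 7 holidays fall on weekdays; the rest are weekends and were already excluded.
Business days: 324 − 5 = 319.

319 working days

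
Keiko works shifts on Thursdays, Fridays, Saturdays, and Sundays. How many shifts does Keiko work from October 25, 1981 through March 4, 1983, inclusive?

283

October 25, 1981 is a Sunday.
That's 496 days from start to end, counting both.
496 = 7 × 70 + 6, so there are 70 full weeks plus 6 extra days.
Each full week contributes 4 days from the set (Thu, Fri, Sat, Sun): 70 × 4 = 280.
The 6 extra days are Sunday, Monday, Tuesday, Wednesday, Thursday, Friday — 3 of them qualify.
Total: 280 + 3 = 283.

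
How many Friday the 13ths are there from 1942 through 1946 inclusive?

9

Friday-the-13ths by year:
1942: Feb, Mar, Nov
1943: Aug
1944: Oct
1945: Apr, Jul
1946: Sep, Dec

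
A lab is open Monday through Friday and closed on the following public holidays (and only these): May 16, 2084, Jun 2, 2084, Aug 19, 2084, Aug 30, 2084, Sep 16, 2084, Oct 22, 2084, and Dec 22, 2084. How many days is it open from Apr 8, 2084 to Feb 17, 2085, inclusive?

Apr 8, 2084 is a Saturday.
That's 316 days from start to end, counting both.
316 = 7 × 45 + 1, so there are 45 full weeks plus 1 extra day.
Each full week contributes 5 weekdays (Mon–Fri): 45 × 5 = 225.
The 1 extra day is Sat — none qualify.
Total: 225 + 0 = 225.
Holidays: May 16, 2084 (Tue); Jun 2, 2084 (Fri); Aug 19, 2084 (Sat); Aug 30, 2084 (Wed); Sep 16, 2084 (Sat); Oct 22, 2084 (Sun); Dec 22, 2084 (Fri).
4 of the 7 holidays fall on weekdays; the rest are weekends and were already excluded.
Business days: 225 − 4 = 221.

221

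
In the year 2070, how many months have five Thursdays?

4

A month has five Thursdays exactly when Thursday falls within its first (length − 28) days.
Jan: 31 days, starts Wed → 5 of Wed, Thu, Fri ✓
Feb: 28 days, starts Sat → 5 of (none)
Mar: 31 days, starts Sat → 5 of Sat, Sun, Mon
Apr: 30 days, starts Tue → 5 of Tue, Wed
May: 31 days, starts Thu → 5 of Thu, Fri, Sat ✓
Jun: 30 days, starts Sun → 5 of Sun, Mon
Jul: 31 days, starts Tue → 5 of Tue, Wed, Thu ✓
Aug: 31 days, starts Fri → 5 of Fri, Sat, Sun
Sep: 30 days, starts Mon → 5 of Mon, Tue
Oct: 31 days, starts Wed → 5 of Wed, Thu, Fri ✓
Nov: 30 days, starts Sat → 5 of Sat, Sun
Dec: 31 days, starts Mon → 5 of Mon, Tue, Wed
Months with five Thursdays: Jan, May, Jul, Oct.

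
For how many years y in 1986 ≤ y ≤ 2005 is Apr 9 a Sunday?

Day of week of April 9 in each year:
1986: Wed, 1987: Thu, 1988: Sat, 1989: Sun ✓, 1990: Mon, 1991: Tue, 1992: Thu, 1993: Fri, 1994: Sat, 1995: Sun ✓, 1996: Tue, 1997: Wed, 1998: Thu, 1999: Fri, 2000: Sun ✓, 2001: Mon, 2002: Tue, 2003: Wed, 2004: Fri, 2005: Sat
Sundays: 1989, 1995, 2000.

3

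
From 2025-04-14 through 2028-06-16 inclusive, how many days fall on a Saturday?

2025-04-14 is a Monday.
From 2025-04-14 to 2028-06-16 is 1160 days inclusive.
1160 = 7 × 165 + 5, so there are 165 full weeks plus 5 extra days.
Each full week contributes one Saturday: 165 so far.
The 5 extra days are Monday, Tuesday, Wednesday, Thursday, Friday — none qualify.
Total: 165 + 0 = 165.

165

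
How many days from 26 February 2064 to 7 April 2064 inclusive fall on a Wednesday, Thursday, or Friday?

26 February 2064 is a Tuesday.
The range spans 42 days (inclusive of both endpoints).
42 = 7 × 6, so the span is exactly 6 full weeks.
Each full week contributes 3 days from the set (Wed, Thu, Fri): 6 × 3 = 18.
Total: 18.

18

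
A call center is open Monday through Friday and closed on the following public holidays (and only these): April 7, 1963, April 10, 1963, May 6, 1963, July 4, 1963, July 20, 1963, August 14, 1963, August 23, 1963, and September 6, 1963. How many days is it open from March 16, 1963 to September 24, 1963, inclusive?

March 16, 1963 is a Saturday.
That's 193 days from start to end, counting both.
193 = 7 × 27 + 4, so there are 27 full weeks plus 4 extra days.
Each full week contributes 5 weekdays (Mon–Fri): 27 × 5 = 135.
The 4 extra days are Sat, Sun, Mon, Tue — 2 of them qualify.
Total: 135 + 2 = 137.
Holidays: April 7, 1963 (Sun); April 10, 1963 (Wed); May 6, 1963 (Mon); July 4, 1963 (Thu); July 20, 1963 (Sat); August 14, 1963 (Wed); August 23, 1963 (Fri); September 6, 1963 (Fri).
6 of the 8 holidays fall on weekdays; the rest are weekends and were already excluded.
Business days: 137 − 6 = 131.

131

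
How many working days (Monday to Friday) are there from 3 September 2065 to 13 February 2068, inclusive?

3 September 2065 is a Thursday.
The range spans 894 days (inclusive of both endpoints).
894 = 7 × 127 + 5, so there are 127 full weeks plus 5 extra days.
Each full week contributes 5 weekdays (Mon–Fri): 127 × 5 = 635.
The 5 extra days are Thu, Fri, Sat, Sun, Mon — 3 of them qualify.
Total: 635 + 3 = 638.

638 weekdays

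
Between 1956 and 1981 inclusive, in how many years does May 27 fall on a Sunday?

4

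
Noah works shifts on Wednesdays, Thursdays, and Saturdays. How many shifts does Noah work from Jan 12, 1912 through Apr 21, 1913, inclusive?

199

Jan 12, 1912 is a Friday.
From Jan 12, 1912 to Apr 21, 1913 is 466 days inclusive.
466 = 7 × 66 + 4, so there are 66 full weeks plus 4 extra days.
Each full week contributes 3 days from the set (Wed, Thu, Sat): 66 × 3 = 198.
The 4 extra days are Fri, Sat, Sun, Mon — 1 of them qualifies.
Total: 198 + 1 = 199.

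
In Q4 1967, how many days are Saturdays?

Oct 1, 1967 is a Sunday.
From Oct 1, 1967 to Dec 31, 1967 is 92 days inclusive.
92 = 7 × 13 + 1, so there are 13 full weeks plus 1 extra day.
Each full week contributes one Saturday: 13 so far.
The 1 extra day is Sunday — none qualify.
Total: 13 + 0 = 13.

13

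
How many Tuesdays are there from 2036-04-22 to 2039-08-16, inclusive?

174 Tuesdays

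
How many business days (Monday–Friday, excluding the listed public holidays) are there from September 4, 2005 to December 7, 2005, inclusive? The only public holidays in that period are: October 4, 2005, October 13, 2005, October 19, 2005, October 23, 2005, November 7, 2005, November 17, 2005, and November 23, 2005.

62 business days

September 4, 2005 is a Sunday.
From September 4, 2005 to December 7, 2005 is 95 days inclusive.
95 = 7 × 13 + 4, so there are 13 full weeks plus 4 extra days.
Each full week contributes 5 weekdays (Mon–Fri): 13 × 5 = 65.
The 4 extra days are Sun, Mon, Tue, Wed — 3 of them qualify.
Total: 65 + 3 = 68.
Holidays: October 4, 2005 (Tue); October 13, 2005 (Thu); October 19, 2005 (Wed); October 23, 2005 (Sun); November 7, 2005 (Mon); November 17, 2005 (Thu); November 23, 2005 (Wed).
6 of the 7 holidays fall on weekdays; the rest are weekends and were already excluded.
Business days: 68 − 6 = 62.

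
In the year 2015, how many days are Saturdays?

52

January 1, 2015 is a Thursday.
From January 1, 2015 to December 31, 2015 is 365 days inclusive.
365 = 7 × 52 + 1, so there are 52 full weeks plus 1 extra day.
Each full week contributes one Saturday: 52 so far.
The 1 extra day is Thu — none qualify.
Total: 52 + 0 = 52.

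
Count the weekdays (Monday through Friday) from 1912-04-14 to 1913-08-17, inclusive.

350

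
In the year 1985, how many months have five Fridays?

4

A month has five Fridays exactly when Friday falls within its first (length − 28) days.
Jan: 31 days, starts Tue → 5 of Tue, Wed, Thu
Feb: 28 days, starts Fri → 5 of (none)
Mar: 31 days, starts Fri → 5 of Fri, Sat, Sun ✓
Apr: 30 days, starts Mon → 5 of Mon, Tue
May: 31 days, starts Wed → 5 of Wed, Thu, Fri ✓
Jun: 30 days, starts Sat → 5 of Sat, Sun
Jul: 31 days, starts Mon → 5 of Mon, Tue, Wed
Aug: 31 days, starts Thu → 5 of Thu, Fri, Sat ✓
Sep: 30 days, starts Sun → 5 of Sun, Mon
Oct: 31 days, starts Tue → 5 of Tue, Wed, Thu
Nov: 30 days, starts Fri → 5 of Fri, Sat ✓
Dec: 31 days, starts Sun → 5 of Sun, Mon, Tue
Months with five Fridays: Mar, May, Aug, Nov.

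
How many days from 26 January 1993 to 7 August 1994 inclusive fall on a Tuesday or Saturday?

160

26 January 1993 is a Tuesday.
The range spans 559 days (inclusive of both endpoints).
559 = 7 × 79 + 6, so there are 79 full weeks plus 6 extra days.
Each full week contributes 2 days from the set (Tue, Sat): 79 × 2 = 158.
The 6 extra days are Tuesday, Wednesday, Thursday, Friday, Saturday, Sunday — 2 of them qualify.
Total: 158 + 2 = 160.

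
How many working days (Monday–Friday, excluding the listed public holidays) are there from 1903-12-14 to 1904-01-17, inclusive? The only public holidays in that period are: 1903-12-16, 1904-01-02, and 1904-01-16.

1903-12-14 is a Monday.
From 1903-12-14 to 1904-01-17 is 35 days inclusive.
35 = 7 × 5, so the span is exactly 5 full weeks.
Each full week contributes 5 weekdays (Mon–Fri): 5 × 5 = 25.
Holidays: 1903-12-16 (Wed); 1904-01-02 (Sat); 1904-01-16 (Sat).
1 of the 3 holidays fall on weekdays; the rest are weekends and were already excluded.
Business days: 25 − 1 = 24.

24 working days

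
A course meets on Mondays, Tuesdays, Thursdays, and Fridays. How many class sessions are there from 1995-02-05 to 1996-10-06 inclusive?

348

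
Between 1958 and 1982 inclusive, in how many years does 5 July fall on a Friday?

Day of week of July 5 in each year:
1958: Sat, 1959: Sun, 1960: Tue, 1961: Wed, 1962: Thu, 1963: Fri ✓, 1964: Sun, 1965: Mon, 1966: Tue, 1967: Wed, 1968: Fri ✓, 1969: Sat, 1970: Sun, 1971: Mon, 1972: Wed, 1973: Thu, 1974: Fri ✓, 1975: Sat, 1976: Mon, 1977: Tue, 1978: Wed, 1979: Thu, 1980: Sat, 1981: Sun, 1982: Mon
Fridays: 1963, 1968, 1974.

3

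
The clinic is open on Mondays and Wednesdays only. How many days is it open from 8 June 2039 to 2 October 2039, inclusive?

33

8 June 2039 is a Wednesday.
The range spans 117 days (inclusive of both endpoints).
117 = 7 × 16 + 5, so there are 16 full weeks plus 5 extra days.
Each full week contributes 2 days from the set (Mon, Wed): 16 × 2 = 32.
The 5 extra days are Wednesday, Thursday, Friday, Saturday, Sunday — 1 of them qualifies.
Total: 32 + 1 = 33.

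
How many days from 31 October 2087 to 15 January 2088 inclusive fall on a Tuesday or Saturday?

31 October 2087 is a Friday.
That's 77 days from start to end, counting both.
77 = 7 × 11, so the span is exactly 11 full weeks.
Each full week contributes 2 days from the set (Tue, Sat): 11 × 2 = 22.
Total: 22.

22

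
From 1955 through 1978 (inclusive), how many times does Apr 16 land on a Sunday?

4

Day of week of April 16 in each year:
1955: Sat, 1956: Mon, 1957: Tue, 1958: Wed, 1959: Thu, 1960: Sat, 1961: Sun ✓, 1962: Mon, 1963: Tue, 1964: Thu, 1965: Fri, 1966: Sat, 1967: Sun ✓, 1968: Tue, 1969: Wed, 1970: Thu, 1971: Fri, 1972: Sun ✓, 1973: Mon, 1974: Tue, 1975: Wed, 1976: Fri, 1977: Sat, 1978: Sun ✓
Sundays: 1961, 1967, 1972, 1978.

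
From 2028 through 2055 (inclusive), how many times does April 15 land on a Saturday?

4

Day of week of April 15 in each year:
2028: Sat ✓, 2029: Sun, 2030: Mon, 2031: Tue, 2032: Thu, 2033: Fri, 2034: Sat ✓, 2035: Sun, 2036: Tue, 2037: Wed, 2038: Thu, 2039: Fri, 2040: Sun, 2041: Mon, 2042: Tue, 2043: Wed, 2044: Fri, 2045: Sat ✓, 2046: Sun, 2047: Mon, 2048: Wed, 2049: Thu, 2050: Fri, 2051: Sat ✓, 2052: Mon, 2053: Tue, 2054: Wed, 2055: Thu
Saturdays: 2028, 2034, 2045, 2051.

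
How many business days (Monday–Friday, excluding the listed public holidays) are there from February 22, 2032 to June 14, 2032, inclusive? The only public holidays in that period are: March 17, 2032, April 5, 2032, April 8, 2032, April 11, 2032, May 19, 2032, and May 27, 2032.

February 22, 2032 is a Sunday.
The range spans 114 days (inclusive of both endpoints).
114 = 7 × 16 + 2, so there are 16 full weeks plus 2 extra days.
Each full week contributes 5 weekdays (Mon–Fri): 16 × 5 = 80.
The 2 extra days are Sun, Mon — 1 of them qualifies.
Total: 80 + 1 = 81.
Holidays: March 17, 2032 (Wed); April 5, 2032 (Mon); April 8, 2032 (Thu); April 11, 2032 (Sun); May 19, 2032 (Wed); May 27, 2032 (Thu).
5 of the 6 holidays fall on weekdays; the rest are weekends and were already excluded.
Business days: 81 − 5 = 76.

76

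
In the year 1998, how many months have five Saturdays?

4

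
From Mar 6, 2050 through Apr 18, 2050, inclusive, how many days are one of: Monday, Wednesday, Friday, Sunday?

26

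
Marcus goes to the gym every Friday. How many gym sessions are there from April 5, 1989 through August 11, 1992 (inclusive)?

April 5, 1989 is a Wednesday.
The range spans 1225 days (inclusive of both endpoints).
1225 = 7 × 175, so the span is exactly 175 full weeks.
Each full week contributes one Friday: 175 so far.
Total: 175.

175 Fridays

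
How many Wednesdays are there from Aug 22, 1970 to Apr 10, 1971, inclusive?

Aug 22, 1970 is a Saturday.
The range spans 232 days (inclusive of both endpoints).
232 = 7 × 33 + 1, so there are 33 full weeks plus 1 extra day.
Each full week contributes one Wednesday: 33 so far.
The 1 extra day is Saturday — none qualify.
Total: 33 + 0 = 33.

33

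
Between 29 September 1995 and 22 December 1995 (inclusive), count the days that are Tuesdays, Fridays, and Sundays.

37

29 September 1995 is a Friday.
From 29 September 1995 to 22 December 1995 is 85 days inclusive.
85 = 7 × 12 + 1, so there are 12 full weeks plus 1 extra day.
Each full week contributes 3 days from the set (Tue, Fri, Sun): 12 × 3 = 36.
The 1 extra day is Fri — 1 of them qualifies.
Total: 36 + 1 = 37.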